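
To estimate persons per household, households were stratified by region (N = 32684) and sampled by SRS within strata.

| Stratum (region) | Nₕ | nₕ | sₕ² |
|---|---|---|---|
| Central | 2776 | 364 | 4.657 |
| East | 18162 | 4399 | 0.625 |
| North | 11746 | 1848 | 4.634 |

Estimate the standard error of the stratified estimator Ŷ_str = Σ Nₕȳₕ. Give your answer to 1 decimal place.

Var(Ŷ_str) = Σₕ Nₕ²(1 − fₕ)sₕ²/nₕ.
Central: 2776²·(1 − 364/2776)·4.657/364 = 85664.645.
East: 18162²·(1 − 4399/18162)·0.625/4399 = 35514.265.
North: 11746²·(1 − 1848/11746)·4.634/1848 = 291535.54.
Sum = 412714.45.
SE = √(412714.45) = 642.4.

642.4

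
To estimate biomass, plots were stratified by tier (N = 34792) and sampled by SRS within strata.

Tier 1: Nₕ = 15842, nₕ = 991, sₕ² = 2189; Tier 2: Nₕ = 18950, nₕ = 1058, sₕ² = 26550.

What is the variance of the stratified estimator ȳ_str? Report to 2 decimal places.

7.46

Var(ȳ_str) = Σₕ Wₕ²(1 − fₕ)sₕ²/nₕ with Wₕ = Nₕ/N, N = 34792.
Tier 1: Wₕ = 0.45533456; term = 0.45533456²·(1 − 0.06255523)·2189/991 = 0.42931793.
Tier 2: Wₕ = 0.54466544; term = 0.54466544²·(1 − 0.05583113)·26550/1058 = 7.0289131.
Sum = 7.458231.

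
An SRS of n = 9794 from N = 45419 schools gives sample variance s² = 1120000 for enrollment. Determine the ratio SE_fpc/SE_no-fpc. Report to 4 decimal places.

f = n/N = 9794/45419 = 0.21563663.
SE_no-fpc = √(s²/n) = 10.693724; SE_fpc = √((1−f)s²/n) = 9.4708207.
Ratio = √(1−f) = 0.88564291.

0.8856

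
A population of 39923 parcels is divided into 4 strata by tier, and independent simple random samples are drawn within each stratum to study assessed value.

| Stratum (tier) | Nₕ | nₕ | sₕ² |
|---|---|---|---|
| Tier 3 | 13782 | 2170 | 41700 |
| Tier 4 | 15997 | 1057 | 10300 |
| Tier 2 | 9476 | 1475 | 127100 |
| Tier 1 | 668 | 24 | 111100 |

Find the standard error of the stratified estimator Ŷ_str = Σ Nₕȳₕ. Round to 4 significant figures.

118000

Var(Ŷ_str) = Σₕ Nₕ²(1 − fₕ)sₕ²/nₕ.
Tier 3: 13782²·(1 − 2170/13782)·41700/2170 = 3.0753574 × 10^9.
Tier 4: 15997²·(1 − 1057/15997)·10300/1057 = 2.3289029 × 10^9.
Tier 2: 9476²·(1 − 1475/9476)·127100/1475 = 6.5331534 × 10^9.
Tier 1: 668²·(1 − 24/668)·111100/24 = 1.9914305 × 10^9.
Sum = 1.3928844 × 10^10.
SE = √(1.3928844 × 10^10) = 118000.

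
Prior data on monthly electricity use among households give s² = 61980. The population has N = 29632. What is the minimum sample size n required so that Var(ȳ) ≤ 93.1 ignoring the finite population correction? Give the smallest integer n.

666

Without fpc, n₀ = s²/D = 61980/93.1 = 665.7358.
Rounding up, n = 666.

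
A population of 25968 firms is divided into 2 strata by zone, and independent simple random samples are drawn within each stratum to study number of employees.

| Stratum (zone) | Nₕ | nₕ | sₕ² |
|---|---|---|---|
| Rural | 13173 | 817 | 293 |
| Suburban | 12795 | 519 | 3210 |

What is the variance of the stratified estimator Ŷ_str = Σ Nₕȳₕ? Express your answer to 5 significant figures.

Var(Ŷ_str) = Σₕ Nₕ²(1 − fₕ)sₕ²/nₕ.
Rural: 13173²·(1 − 817/13173)·293/817 = 5.8372481 × 10^7.
Suburban: 12795²·(1 − 519/12795)·3210/519 = 9.7148219 × 10^8.
Sum = 1.0298547 × 10^9.

1.0299 × 10^9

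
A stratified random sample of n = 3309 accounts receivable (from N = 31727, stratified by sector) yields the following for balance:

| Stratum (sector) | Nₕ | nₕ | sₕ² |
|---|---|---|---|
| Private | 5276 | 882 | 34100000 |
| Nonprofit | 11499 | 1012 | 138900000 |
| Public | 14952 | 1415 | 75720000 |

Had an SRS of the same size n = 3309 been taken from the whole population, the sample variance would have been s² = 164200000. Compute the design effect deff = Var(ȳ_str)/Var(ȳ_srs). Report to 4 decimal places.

0.6321

Var(ȳ_str) = Σ Wₕ²(1−fₕ)sₕ²/nₕ with Wₕ = Nₕ/31727:
  Private: (5276/31727)²·(1−882/5276)·34100000/882 = 890.4153
  Nonprofit: (11499/31727)²·(1−1012/11499)·138900000/1012 = 16442.773
  Public: (14952/31727)²·(1−1415/14952)·75720000/1415 = 10760.139
  → Var(ȳ_str) = 28093.327.
Var(ȳ_srs) = (1 − 3309/31727)·164200000/3309 = 44446.84.
deff = 28093.327 / 44446.84 = 0.6321.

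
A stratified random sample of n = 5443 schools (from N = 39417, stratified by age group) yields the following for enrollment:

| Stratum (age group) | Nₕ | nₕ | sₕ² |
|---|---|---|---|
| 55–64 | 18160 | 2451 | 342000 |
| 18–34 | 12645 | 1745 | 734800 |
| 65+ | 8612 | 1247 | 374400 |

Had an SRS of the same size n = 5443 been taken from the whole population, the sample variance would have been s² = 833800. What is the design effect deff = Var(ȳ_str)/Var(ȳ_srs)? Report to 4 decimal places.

Var(ȳ_str) = Σ Wₕ²(1−fₕ)sₕ²/nₕ with Wₕ = Nₕ/39417:
  55–64: (18160/39417)²·(1−2451/18160)·342000/2451 = 25.620054
  18–34: (12645/39417)²·(1−1745/12645)·734800/1745 = 37.355273
  65+: (8612/39417)²·(1−1247/8612)·374400/1247 = 12.256854
  → Var(ȳ_str) = 75.232181.
Var(ȳ_srs) = (1 − 5443/39417)·833800/5443 = 132.03427.
deff = 75.232181 / 132.03427 = 0.5698.

0.5698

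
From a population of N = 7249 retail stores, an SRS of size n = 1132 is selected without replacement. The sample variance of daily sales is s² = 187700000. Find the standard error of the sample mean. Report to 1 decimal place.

374.1

Under SRS without replacement, Var(ȳ) = (1 − f)·s²/n with f = n/N = 1132/7249 = 0.15615947.
Var(ȳ) = (1 − 0.15615947)·187700000/1132 = 0.84384053·165812.72 = 139919.49.
SE(ȳ) = √(139919.49) = 374.1.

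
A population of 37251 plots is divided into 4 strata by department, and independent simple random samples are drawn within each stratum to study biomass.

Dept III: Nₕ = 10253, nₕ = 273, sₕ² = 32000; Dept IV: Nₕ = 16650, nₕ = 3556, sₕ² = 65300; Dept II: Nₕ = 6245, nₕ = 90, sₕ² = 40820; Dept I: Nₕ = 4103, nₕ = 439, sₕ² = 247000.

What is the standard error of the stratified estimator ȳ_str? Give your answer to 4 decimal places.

Var(ȳ_str) = Σₕ Wₕ²(1 − fₕ)sₕ²/nₕ with Wₕ = Nₕ/N, N = 37251.
Dept III: Wₕ = 0.27524093; term = 0.27524093²·(1 − 0.02662635)·32000/273 = 8.6435661.
Dept IV: Wₕ = 0.44696787; term = 0.44696787²·(1 − 0.21357357)·65300/3556 = 2.8851084.
Dept II: Wₕ = 0.16764651; term = 0.16764651²·(1 − 0.01441153)·40820/90 = 12.563629.
Dept I: Wₕ = 0.11014469; term = 0.11014469²·(1 − 0.10699488)·247000/439 = 6.0955591.
Sum = 30.187863.
SE = √(30.187863) = 5.4943.

5.4943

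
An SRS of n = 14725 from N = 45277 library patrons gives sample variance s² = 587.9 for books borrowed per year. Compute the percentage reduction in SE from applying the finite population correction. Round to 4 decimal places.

f = n/N = 14725/45277 = 0.32522031.
SE_no-fpc = √(s²/n) = 0.19981316; SE_fpc = √((1−f)s²/n) = 0.16413647.
Ratio = √(1−f) = 0.82144975. Reduction = 100·(1 − 0.82144975) = 17.8550%.

17.8550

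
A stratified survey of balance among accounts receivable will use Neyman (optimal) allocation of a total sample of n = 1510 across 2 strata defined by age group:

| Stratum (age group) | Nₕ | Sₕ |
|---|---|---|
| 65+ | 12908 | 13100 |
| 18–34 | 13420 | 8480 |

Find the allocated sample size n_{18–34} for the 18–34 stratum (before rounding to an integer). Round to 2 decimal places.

Neyman allocation: nₕ = n·NₕSₕ / Σⱼ NⱼSⱼ.
Σ NⱼSⱼ = 12908·13100 + 13420·8480 = 2.828964 × 10^8.
n_{18–34} = 1510·13420·8480 / (2.828964 × 10^8) = 607.43.

607.43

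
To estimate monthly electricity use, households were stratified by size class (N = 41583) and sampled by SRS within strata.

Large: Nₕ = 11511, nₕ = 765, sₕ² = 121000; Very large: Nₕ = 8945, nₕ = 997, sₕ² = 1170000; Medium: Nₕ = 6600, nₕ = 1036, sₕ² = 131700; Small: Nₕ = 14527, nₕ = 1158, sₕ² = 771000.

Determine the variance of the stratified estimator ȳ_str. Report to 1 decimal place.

Var(ȳ_str) = Σₕ Wₕ²(1 − fₕ)sₕ²/nₕ with Wₕ = Nₕ/N, N = 41583.
Large: Wₕ = 0.27681985; term = 0.27681985²·(1 − 0.06645817)·121000/765 = 11.314938.
Very large: Wₕ = 0.21511194; term = 0.21511194²·(1 − 0.11145892)·1170000/997 = 48.249995.
Medium: Wₕ = 0.15871871; term = 0.15871871²·(1 − 0.15696970)·131700/1036 = 2.6997617.
Small: Wₕ = 0.34934949; term = 0.34934949²·(1 − 0.07971364)·771000/1158 = 74.780617.
Sum = 137.04531.

137.0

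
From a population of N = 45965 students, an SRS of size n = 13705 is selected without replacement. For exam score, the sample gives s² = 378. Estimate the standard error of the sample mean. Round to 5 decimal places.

Under SRS without replacement, Var(ȳ) = (1 − f)·s²/n with f = n/N = 13705/45965 = 0.29816164.
Var(ȳ) = (1 − 0.29816164)·378/13705 = 0.70183836·0.027581175 = 0.019357526.
SE(ȳ) = √(0.019357526) = 0.13913.

0.13913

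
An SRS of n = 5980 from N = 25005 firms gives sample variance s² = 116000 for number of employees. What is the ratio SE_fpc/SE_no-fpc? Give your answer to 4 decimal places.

0.8723

f = n/N = 5980/25005 = 0.23915217.
SE_no-fpc = √(s²/n) = 4.4043153; SE_fpc = √((1−f)s²/n) = 3.8417341.
Ratio = √(1−f) = 0.87226592.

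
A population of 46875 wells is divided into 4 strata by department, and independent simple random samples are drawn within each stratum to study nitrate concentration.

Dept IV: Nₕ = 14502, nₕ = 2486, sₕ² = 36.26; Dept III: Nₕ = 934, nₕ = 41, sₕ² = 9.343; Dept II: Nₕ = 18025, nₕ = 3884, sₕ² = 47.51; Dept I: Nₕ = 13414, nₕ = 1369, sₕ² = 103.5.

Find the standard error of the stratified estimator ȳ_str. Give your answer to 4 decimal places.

0.0907

Var(ȳ_str) = Σₕ Wₕ²(1 − fₕ)sₕ²/nₕ with Wₕ = Nₕ/N, N = 46875.
Dept IV: Wₕ = 0.30937600; term = 0.30937600²·(1 − 0.17142463)·36.26/2486 = 0.0011567298.
Dept III: Wₕ = 0.01992533; term = 0.01992533²·(1 − 0.04389722)·9.343/41 = 8.650043 × 10^-5.
Dept II: Wₕ = 0.38453333; term = 0.38453333²·(1 − 0.21547850)·47.51/3884 = 0.0014189877.
Dept I: Wₕ = 0.28616533; term = 0.28616533²·(1 − 0.10205755)·103.5/1369 = 0.0055592915.
Sum = 0.0082215094.
SE = √(0.0082215094) = 0.0907.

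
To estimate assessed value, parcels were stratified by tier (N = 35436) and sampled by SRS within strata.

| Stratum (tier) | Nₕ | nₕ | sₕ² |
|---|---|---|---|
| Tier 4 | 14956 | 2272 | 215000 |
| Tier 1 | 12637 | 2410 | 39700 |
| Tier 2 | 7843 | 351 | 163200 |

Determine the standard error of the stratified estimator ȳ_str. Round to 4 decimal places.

6.1440

Var(ȳ_str) = Σₕ Wₕ²(1 − fₕ)sₕ²/nₕ with Wₕ = Nₕ/N, N = 35436.
Tier 4: Wₕ = 0.42205667; term = 0.42205667²·(1 − 0.15191228)·215000/2272 = 14.295931.
Tier 1: Wₕ = 0.35661474; term = 0.35661474²·(1 − 0.19070982)·39700/2410 = 1.6954162.
Tier 2: Wₕ = 0.22132859; term = 0.22132859²·(1 − 0.04475328)·163200/351 = 21.757232.
Sum = 37.748579.
SE = √(37.748579) = 6.1440.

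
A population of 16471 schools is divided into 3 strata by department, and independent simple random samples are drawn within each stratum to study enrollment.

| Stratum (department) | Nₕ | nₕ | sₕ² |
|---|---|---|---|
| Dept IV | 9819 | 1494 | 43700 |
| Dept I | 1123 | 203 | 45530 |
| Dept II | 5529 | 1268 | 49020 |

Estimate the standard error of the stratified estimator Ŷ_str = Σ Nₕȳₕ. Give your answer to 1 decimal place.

Var(Ŷ_str) = Σₕ Nₕ²(1 − fₕ)sₕ²/nₕ.
Dept IV: 9819²·(1 − 1494/9819)·43700/1494 = 2.3910152 × 10^9.
Dept I: 1123²·(1 − 203/1123)·45530/203 = 2.3172303 × 10^8.
Dept II: 5529²·(1 − 1268/5529)·49020/1268 = 9.1077726 × 10^8.
Sum = 3.5335155 × 10^9.
SE = √(3.5335155 × 10^9) = 59443.4.

59443.4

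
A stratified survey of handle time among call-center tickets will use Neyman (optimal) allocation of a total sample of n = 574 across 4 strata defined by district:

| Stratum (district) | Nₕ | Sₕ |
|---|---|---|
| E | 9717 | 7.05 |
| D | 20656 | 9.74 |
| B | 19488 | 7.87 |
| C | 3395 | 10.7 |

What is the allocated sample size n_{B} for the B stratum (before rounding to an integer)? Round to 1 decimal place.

191.6

Neyman allocation: nₕ = n·NₕSₕ / Σⱼ NⱼSⱼ.
Σ NⱼSⱼ = 9717·7.05 + 20656·9.74 + 19488·7.87 + 3395·10.7 = 459391.35.
n_{B} = 574·19488·7.87 / 459391.35 = 191.6.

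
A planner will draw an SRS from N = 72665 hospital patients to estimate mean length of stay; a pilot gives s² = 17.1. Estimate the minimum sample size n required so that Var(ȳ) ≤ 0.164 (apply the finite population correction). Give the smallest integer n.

Without fpc, n₀ = s²/D = 17.1/0.164 = 104.2683.
With fpc, (1 − n/N)·s²/n ≤ D requires n ≥ n₀/(1 + n₀/N) = 104.2683/(1 + 104.2683/72665) = 104.1189.
Rounding up, n = 105.

105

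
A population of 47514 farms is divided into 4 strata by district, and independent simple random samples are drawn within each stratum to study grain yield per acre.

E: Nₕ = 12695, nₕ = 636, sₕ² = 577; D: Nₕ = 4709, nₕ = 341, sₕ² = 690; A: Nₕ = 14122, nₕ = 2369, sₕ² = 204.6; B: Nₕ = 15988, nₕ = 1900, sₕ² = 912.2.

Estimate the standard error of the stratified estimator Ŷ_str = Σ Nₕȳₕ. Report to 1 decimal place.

Var(Ŷ_str) = Σₕ Nₕ²(1 − fₕ)sₕ²/nₕ.
E: 12695²·(1 − 636/12695)·577/636 = 1.3888735 × 10^8.
D: 4709²·(1 − 341/4709)·690/341 = 4.1620379 × 10^7.
A: 14122²·(1 − 2369/14122)·204.6/2369 = 1.4334598 × 10^7.
B: 15988²·(1 − 1900/15988)·912.2/1900 = 1.081384 × 10^8.
Sum = 3.0298073 × 10^8.
SE = √(3.0298073 × 10^8) = 17406.3.

17406.3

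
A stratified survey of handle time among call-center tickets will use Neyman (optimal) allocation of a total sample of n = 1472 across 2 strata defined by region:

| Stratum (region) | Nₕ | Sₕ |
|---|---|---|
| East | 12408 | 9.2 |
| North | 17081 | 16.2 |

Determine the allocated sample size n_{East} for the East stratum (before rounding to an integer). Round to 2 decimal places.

Neyman allocation: nₕ = n·NₕSₕ / Σⱼ NⱼSⱼ.
Σ NⱼSⱼ = 12408·9.2 + 17081·16.2 = 390865.8.
n_{East} = 1472·12408·9.2 / 390865.8 = 429.90.

429.90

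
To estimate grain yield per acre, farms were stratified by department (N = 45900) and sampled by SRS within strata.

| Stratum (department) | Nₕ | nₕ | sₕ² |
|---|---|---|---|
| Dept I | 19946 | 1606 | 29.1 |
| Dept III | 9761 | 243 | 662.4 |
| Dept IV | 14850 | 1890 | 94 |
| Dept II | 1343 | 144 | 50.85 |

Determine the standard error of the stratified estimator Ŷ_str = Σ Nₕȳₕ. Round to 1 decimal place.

Var(Ŷ_str) = Σₕ Nₕ²(1 − fₕ)sₕ²/nₕ.
Dept I: 19946²·(1 − 1606/19946)·29.1/1606 = 6.6283067 × 10^6.
Dept III: 9761²·(1 − 243/9761)·662.4/243 = 2.5325269 × 10^8.
Dept IV: 14850²·(1 − 1890/14850)·94/1890 = 9.5718857 × 10^6.
Dept II: 1343²·(1 − 144/1343)·50.85/144 = 568622.
Sum = 2.700215 × 10^8.
SE = √(2.700215 × 10^8) = 16432.3.

16432.3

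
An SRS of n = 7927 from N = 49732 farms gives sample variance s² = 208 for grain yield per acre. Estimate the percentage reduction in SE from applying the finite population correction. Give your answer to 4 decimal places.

f = n/N = 7927/49732 = 0.15939435.
SE_no-fpc = √(s²/n) = 0.16198591; SE_fpc = √((1−f)s²/n) = 0.14851605.
Ratio = √(1−f) = 0.91684549. Reduction = 100·(1 − 0.91684549) = 8.3155%.

8.3155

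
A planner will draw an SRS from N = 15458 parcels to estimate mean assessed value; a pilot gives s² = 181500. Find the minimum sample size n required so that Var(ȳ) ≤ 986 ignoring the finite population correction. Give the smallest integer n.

Without fpc, n₀ = s²/D = 181500/986 = 184.0771.
Rounding up, n = 185.

185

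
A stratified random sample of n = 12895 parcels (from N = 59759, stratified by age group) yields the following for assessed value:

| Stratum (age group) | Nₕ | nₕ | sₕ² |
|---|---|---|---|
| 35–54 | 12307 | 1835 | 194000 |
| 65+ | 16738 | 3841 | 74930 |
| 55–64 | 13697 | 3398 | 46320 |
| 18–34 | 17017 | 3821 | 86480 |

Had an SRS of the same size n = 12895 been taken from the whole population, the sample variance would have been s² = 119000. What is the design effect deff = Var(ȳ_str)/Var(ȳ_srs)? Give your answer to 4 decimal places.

0.9612

Var(ȳ_str) = Σ Wₕ²(1−fₕ)sₕ²/nₕ with Wₕ = Nₕ/59759:
  35–54: (12307/59759)²·(1−1835/12307)·194000/1835 = 3.8154068
  65+: (16738/59759)²·(1−3841/16738)·74930/3841 = 1.179226
  55–64: (13697/59759)²·(1−3398/13697)·46320/3398 = 0.53846694
  18–34: (17017/59759)²·(1−3821/17017)·86480/3821 = 1.4231717
  → Var(ȳ_str) = 6.9562714.
Var(ȳ_srs) = (1 − 12895/59759)·119000/12895 = 7.2370512.
deff = 6.9562714 / 7.2370512 = 0.9612.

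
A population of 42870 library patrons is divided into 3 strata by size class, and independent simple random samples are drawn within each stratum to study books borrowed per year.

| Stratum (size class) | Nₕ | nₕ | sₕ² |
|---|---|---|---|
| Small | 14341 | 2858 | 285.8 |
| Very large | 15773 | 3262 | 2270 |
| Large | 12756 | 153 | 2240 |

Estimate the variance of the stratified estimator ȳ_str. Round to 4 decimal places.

Var(ȳ_str) = Σₕ Wₕ²(1 − fₕ)sₕ²/nₕ with Wₕ = Nₕ/N, N = 42870.
Small: Wₕ = 0.33452298; term = 0.33452298²·(1 − 0.19928875)·285.8/2858 = 0.008960409.
Very large: Wₕ = 0.36792629; term = 0.36792629²·(1 − 0.20680910)·2270/3262 = 0.074720757.
Large: Wₕ = 0.29755073; term = 0.29755073²·(1 − 0.01199436)·2240/153 = 1.2806725.
Sum = 1.3643537.

1.3644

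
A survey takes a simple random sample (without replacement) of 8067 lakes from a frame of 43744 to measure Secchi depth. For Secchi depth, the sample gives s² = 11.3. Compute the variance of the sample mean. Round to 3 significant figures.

0.00114

Under SRS without replacement, Var(ȳ) = (1 − f)·s²/n with f = n/N = 8067/43744 = 0.18441386.
Var(ȳ) = (1 − 0.18441386)·11.3/8067 = 0.81558614·0.0014007686 = 0.0011424474.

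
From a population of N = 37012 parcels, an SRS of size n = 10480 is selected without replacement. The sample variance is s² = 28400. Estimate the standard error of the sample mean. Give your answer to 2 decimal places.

1.39

Under SRS without replacement, Var(ȳ) = (1 − f)·s²/n with f = n/N = 10480/37012 = 0.28315141.
Var(ȳ) = (1 − 0.28315141)·28400/10480 = 0.71684859·2.7099237 = 1.942605.
SE(ȳ) = √(1.942605) = 1.39.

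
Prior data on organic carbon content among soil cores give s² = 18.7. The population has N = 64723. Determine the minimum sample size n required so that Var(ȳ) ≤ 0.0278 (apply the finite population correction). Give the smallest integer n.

666

Without fpc, n₀ = s²/D = 18.7/0.0278 = 672.6619.
With fpc, (1 − n/N)·s²/n ≤ D requires n ≥ n₀/(1 + n₀/N) = 672.6619/(1 + 672.6619/64723) = 665.7429.
Rounding up, n = 666.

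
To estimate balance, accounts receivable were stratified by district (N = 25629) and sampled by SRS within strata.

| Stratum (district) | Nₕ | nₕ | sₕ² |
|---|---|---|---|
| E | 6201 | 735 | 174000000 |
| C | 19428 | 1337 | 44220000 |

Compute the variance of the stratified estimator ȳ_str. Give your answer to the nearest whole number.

Var(ȳ_str) = Σₕ Wₕ²(1 − fₕ)sₕ²/nₕ with Wₕ = Nₕ/N, N = 25629.
E: Wₕ = 0.24195248; term = 0.24195248²·(1 − 0.11852927)·174000000/735 = 12216.026.
C: Wₕ = 0.75804752; term = 0.75804752²·(1 − 0.06881820)·44220000/1337 = 17697.612.
Sum = 29913.638.

29914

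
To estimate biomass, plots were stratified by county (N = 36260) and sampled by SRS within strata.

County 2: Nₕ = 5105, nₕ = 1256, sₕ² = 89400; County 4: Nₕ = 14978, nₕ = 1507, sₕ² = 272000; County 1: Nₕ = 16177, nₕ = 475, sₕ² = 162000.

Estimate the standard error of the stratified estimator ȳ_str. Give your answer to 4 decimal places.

9.7289

Var(ȳ_str) = Σₕ Wₕ²(1 − fₕ)sₕ²/nₕ with Wₕ = Nₕ/N, N = 36260.
County 2: Wₕ = 0.14078875; term = 0.14078875²·(1 − 0.24603330)·89400/1256 = 1.0637411.
County 4: Wₕ = 0.41307226; term = 0.41307226²·(1 − 0.10061423)·272000/1507 = 27.698338.
County 1: Wₕ = 0.44613900; term = 0.44613900²·(1 − 0.02936268)·162000/475 = 65.889887.
Sum = 94.651966.
SE = √(94.651966) = 9.7289.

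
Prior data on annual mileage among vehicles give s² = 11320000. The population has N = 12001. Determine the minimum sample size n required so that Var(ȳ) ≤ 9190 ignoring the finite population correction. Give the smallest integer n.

Without fpc, n₀ = s²/D = 11320000/9190 = 1231.7737.
Rounding up, n = 1232.

1232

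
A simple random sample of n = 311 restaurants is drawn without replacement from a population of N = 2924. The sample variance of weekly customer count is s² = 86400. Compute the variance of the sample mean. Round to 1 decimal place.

Under SRS without replacement, Var(ȳ) = (1 − f)·s²/n with f = n/N = 311/2924 = 0.10636115.
Var(ȳ) = (1 − 0.10636115)·86400/311 = 0.89363885·277.8135 = 248.26494.

248.3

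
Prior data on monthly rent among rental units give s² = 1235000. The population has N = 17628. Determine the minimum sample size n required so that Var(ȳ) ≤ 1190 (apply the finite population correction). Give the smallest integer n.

Without fpc, n₀ = s²/D = 1235000/1190 = 1037.8151.
With fpc, (1 − n/N)·s²/n ≤ D requires n ≥ n₀/(1 + n₀/N) = 1037.8151/(1 + 1037.8151/17628) = 980.1128.
Rounding up, n = 981.

981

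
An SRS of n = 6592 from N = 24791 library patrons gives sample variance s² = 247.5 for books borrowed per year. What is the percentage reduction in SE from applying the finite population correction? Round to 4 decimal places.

f = n/N = 6592/24791 = 0.26590295.
SE_no-fpc = √(s²/n) = 0.19376664; SE_fpc = √((1−f)s²/n) = 0.16601822.
Ratio = √(1−f) = 0.85679464. Reduction = 100·(1 − 0.85679464) = 14.3205%.

14.3205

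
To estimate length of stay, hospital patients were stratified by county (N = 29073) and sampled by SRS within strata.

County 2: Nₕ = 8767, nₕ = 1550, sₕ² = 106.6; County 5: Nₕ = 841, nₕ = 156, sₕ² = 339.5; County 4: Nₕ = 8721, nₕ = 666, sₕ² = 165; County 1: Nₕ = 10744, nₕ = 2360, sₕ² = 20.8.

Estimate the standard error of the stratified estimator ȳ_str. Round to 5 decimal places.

Var(ȳ_str) = Σₕ Wₕ²(1 − fₕ)sₕ²/nₕ with Wₕ = Nₕ/N, N = 29073.
County 2: Wₕ = 0.30155127; term = 0.30155127²·(1 − 0.17679936)·106.6/1550 = 0.0051481776.
County 5: Wₕ = 0.02892718; term = 0.02892718²·(1 − 0.18549346)·339.5/156 = 0.0014832763.
County 4: Wₕ = 0.29996904; term = 0.29996904²·(1 − 0.07636739)·165/666 = 0.020590261.
County 1: Wₕ = 0.36955251; term = 0.36955251²·(1 − 0.21965748)·20.8/2360 = 9.3926666 × 10^-4.
Sum = 0.028160982.
SE = √(0.028160982) = 0.16781.

0.16781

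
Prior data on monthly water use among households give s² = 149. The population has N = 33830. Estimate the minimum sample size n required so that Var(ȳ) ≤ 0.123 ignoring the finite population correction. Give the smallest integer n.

1212

Without fpc, n₀ = s²/D = 149/0.123 = 1211.3821.
Rounding up, n = 1212.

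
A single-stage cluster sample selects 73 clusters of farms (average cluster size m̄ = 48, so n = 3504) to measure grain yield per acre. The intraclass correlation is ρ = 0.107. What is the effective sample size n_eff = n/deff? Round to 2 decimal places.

deff = 1 + (48 − 1)·0.107 = 1 + 5.029 = 6.029.
n_eff = 3504 / 6.029 = 581.19.

581.19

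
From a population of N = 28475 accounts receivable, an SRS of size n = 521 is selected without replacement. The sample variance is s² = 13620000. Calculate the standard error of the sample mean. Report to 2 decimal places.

160.20

Under SRS without replacement, Var(ȳ) = (1 − f)·s²/n with f = n/N = 521/28475 = 0.01829675.
Var(ȳ) = (1 − 0.01829675)·13620000/521 = 0.98170325·26142.035 = 25663.72.
SE(ȳ) = √(25663.72) = 160.20.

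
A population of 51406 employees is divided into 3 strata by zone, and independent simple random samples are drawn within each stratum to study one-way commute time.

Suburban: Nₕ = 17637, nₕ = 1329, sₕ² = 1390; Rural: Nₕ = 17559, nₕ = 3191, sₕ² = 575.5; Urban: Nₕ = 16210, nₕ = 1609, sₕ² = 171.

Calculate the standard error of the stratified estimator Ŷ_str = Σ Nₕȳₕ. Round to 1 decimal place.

Var(Ŷ_str) = Σₕ Nₕ²(1 − fₕ)sₕ²/nₕ.
Suburban: 17637²·(1 − 1329/17637)·1390/1329 = 3.0082591 × 10^8.
Rural: 17559²·(1 − 3191/17559)·575.5/3191 = 4.5500338 × 10^7.
Urban: 16210²·(1 − 1609/16210)·171/1609 = 2.515392 × 10^7.
Sum = 3.7148017 × 10^8.
SE = √(3.7148017 × 10^8) = 19273.8.

19273.8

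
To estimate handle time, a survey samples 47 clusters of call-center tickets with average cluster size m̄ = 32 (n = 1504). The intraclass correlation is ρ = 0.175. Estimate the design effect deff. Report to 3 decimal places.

deff = 1 + (32 − 1)·0.175 = 1 + 5.425 = 6.425.

6.425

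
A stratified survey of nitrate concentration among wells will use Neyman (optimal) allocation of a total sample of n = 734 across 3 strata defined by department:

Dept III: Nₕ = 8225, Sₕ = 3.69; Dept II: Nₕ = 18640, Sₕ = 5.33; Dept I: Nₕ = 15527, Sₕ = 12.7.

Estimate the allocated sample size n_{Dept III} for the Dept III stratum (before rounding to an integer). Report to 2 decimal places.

Neyman allocation: nₕ = n·NₕSₕ / Σⱼ NⱼSⱼ.
Σ NⱼSⱼ = 8225·3.69 + 18640·5.33 + 15527·12.7 = 326894.35.
n_{Dept III} = 734·8225·3.69 / 326894.35 = 68.15.

68.15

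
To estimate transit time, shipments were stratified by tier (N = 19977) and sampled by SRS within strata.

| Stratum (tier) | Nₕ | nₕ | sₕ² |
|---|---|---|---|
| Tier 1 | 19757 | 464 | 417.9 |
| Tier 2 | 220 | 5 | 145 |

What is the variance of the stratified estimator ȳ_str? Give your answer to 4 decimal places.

Var(ȳ_str) = Σₕ Wₕ²(1 − fₕ)sₕ²/nₕ with Wₕ = Nₕ/N, N = 19977.
Tier 1: Wₕ = 0.98898734; term = 0.98898734²·(1 − 0.02348535)·417.9/464 = 0.86023006.
Tier 2: Wₕ = 0.01101266; term = 0.01101266²·(1 − 0.02272727)·145/5 = 0.0034371509.
Sum = 0.86366721.

0.8637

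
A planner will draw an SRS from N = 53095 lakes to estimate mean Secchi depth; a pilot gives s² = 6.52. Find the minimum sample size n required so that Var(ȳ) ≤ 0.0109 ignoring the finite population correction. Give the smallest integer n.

599

Without fpc, n₀ = s²/D = 6.52/0.0109 = 598.1651.
Rounding up, n = 599.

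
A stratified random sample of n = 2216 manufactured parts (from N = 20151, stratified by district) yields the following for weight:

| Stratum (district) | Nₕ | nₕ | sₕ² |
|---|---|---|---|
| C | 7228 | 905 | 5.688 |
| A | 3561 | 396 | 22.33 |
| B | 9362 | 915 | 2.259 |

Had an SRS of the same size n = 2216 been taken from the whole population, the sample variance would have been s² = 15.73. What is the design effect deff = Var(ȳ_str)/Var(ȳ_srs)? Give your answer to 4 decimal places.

Var(ȳ_str) = Σ Wₕ²(1−fₕ)sₕ²/nₕ with Wₕ = Nₕ/20151:
  C: (7228/20151)²·(1−905/7228)·5.688/905 = 7.0739035 × 10^-4
  A: (3561/20151)²·(1−396/3561)·22.33/396 = 0.0015651142
  B: (9362/20151)²·(1−915/9362)·2.259/915 = 4.8080952 × 10^-4
  → Var(ȳ_str) = 0.0027533141.
Var(ȳ_srs) = (1 − 2216/20151)·15.73/2216 = 0.006317769.
deff = 0.0027533141 / 0.006317769 = 0.4358.

0.4358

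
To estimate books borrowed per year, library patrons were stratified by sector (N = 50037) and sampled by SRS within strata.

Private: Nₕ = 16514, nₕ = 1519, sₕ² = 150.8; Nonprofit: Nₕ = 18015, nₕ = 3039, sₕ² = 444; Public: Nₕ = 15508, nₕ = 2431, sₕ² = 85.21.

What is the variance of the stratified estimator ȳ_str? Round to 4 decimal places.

0.0284

Var(ȳ_str) = Σₕ Wₕ²(1 − fₕ)sₕ²/nₕ with Wₕ = Nₕ/N, N = 50037.
Private: Wₕ = 0.33003577; term = 0.33003577²·(1 − 0.09198256)·150.8/1519 = 0.0098188311.
Nonprofit: Wₕ = 0.36003358; term = 0.36003358²·(1 − 0.16869276)·444/3039 = 0.015743448.
Public: Wₕ = 0.30993065; term = 0.30993065²·(1 − 0.15675780)·85.21/2431 = 0.0028391412.
Sum = 0.02840142.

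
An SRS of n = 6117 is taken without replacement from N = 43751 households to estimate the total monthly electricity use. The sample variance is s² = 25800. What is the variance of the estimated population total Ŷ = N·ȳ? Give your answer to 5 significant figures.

Var(Ŷ) = N²·Var(ȳ) = N²·(1 − n/N)·s²/n.
f = 6117/43751 = 0.13981395; Var(ȳ) = 0.86018605·25800/6117 = 3.628053.
Var(Ŷ) = 43751² · 3.628053 = 6.9446377 × 10^9.

6.9446 × 10^9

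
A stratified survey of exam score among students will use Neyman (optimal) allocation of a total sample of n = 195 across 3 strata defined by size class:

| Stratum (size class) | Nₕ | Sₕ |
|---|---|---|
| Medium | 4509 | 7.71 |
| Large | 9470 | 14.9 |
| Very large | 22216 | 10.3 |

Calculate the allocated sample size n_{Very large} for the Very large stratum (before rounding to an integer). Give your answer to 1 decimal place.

Neyman allocation: nₕ = n·NₕSₕ / Σⱼ NⱼSⱼ.
Σ NⱼSⱼ = 4509·7.71 + 9470·14.9 + 22216·10.3 = 404692.19.
n_{Very large} = 195·22216·10.3 / 404692.19 = 110.3.

110.3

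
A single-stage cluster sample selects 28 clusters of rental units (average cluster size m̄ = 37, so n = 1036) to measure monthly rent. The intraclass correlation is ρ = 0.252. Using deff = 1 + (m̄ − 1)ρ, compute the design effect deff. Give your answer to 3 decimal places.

10.072

deff = 1 + (37 − 1)·0.252 = 1 + 9.072 = 10.072.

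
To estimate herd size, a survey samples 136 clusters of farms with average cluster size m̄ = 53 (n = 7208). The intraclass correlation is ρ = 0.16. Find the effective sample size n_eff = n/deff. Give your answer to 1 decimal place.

773.4

deff = 1 + (53 − 1)·0.16 = 1 + 8.32 = 9.32.
n_eff = 7208 / 9.32 = 773.4.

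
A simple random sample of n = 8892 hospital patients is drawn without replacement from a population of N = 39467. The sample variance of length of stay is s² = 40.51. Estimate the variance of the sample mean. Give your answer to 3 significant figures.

0.00353

Under SRS without replacement, Var(ȳ) = (1 − f)·s²/n with f = n/N = 8892/39467 = 0.22530215.
Var(ȳ) = (1 − 0.22530215)·40.51/8892 = 0.77469785·0.0045557805 = 0.0035293533.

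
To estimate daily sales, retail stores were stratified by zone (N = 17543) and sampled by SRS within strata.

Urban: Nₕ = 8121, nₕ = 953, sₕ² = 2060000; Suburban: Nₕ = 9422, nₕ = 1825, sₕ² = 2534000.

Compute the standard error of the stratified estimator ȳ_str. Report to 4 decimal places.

Var(ȳ_str) = Σₕ Wₕ²(1 − fₕ)sₕ²/nₕ with Wₕ = Nₕ/N, N = 17543.
Urban: Wₕ = 0.46291968; term = 0.46291968²·(1 − 0.11735008)·2060000/953 = 408.85951.
Suburban: Wₕ = 0.53708032; term = 0.53708032²·(1 − 0.19369561)·2534000/1825 = 322.93955.
Sum = 731.79906.
SE = √(731.79906) = 27.0518.

27.0518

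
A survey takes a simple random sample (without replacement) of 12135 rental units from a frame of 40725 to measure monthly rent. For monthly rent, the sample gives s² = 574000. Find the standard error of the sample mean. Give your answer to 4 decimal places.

5.7625

Under SRS without replacement, Var(ȳ) = (1 − f)·s²/n with f = n/N = 12135/40725 = 0.29797422.
Var(ȳ) = (1 − 0.29797422)·574000/12135 = 0.70202578·47.301195 = 33.206658.
SE(ȳ) = √(33.206658) = 5.7625.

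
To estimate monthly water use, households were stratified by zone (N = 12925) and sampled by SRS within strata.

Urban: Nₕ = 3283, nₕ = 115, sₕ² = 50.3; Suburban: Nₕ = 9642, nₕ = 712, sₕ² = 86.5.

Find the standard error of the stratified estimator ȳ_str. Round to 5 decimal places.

0.29975

Var(ȳ_str) = Σₕ Wₕ²(1 − fₕ)sₕ²/nₕ with Wₕ = Nₕ/N, N = 12925.
Urban: Wₕ = 0.25400387; term = 0.25400387²·(1 − 0.03502894)·50.3/115 = 0.027231094.
Suburban: Wₕ = 0.74599613; term = 0.74599613²·(1 − 0.07384360)·86.5/712 = 0.062617193.
Sum = 0.089848287.
SE = √(0.089848287) = 0.29975.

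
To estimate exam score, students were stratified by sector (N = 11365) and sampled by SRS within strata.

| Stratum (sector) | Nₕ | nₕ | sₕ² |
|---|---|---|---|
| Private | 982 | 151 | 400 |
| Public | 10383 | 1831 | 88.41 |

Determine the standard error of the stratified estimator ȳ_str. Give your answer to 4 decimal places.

0.2235

Var(ȳ_str) = Σₕ Wₕ²(1 − fₕ)sₕ²/nₕ with Wₕ = Nₕ/N, N = 11365.
Private: Wₕ = 0.08640563; term = 0.08640563²·(1 − 0.15376782)·400/151 = 0.016736193.
Public: Wₕ = 0.91359437; term = 0.91359437²·(1 − 0.17634595)·88.41/1831 = 0.033194392.
Sum = 0.049930585.
SE = √(0.049930585) = 0.2235.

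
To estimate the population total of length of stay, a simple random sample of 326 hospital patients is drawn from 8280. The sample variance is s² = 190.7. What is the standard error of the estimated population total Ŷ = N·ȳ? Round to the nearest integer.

Var(Ŷ) = N²·Var(ȳ) = N²·(1 − n/N)·s²/n.
f = 326/8280 = 0.03937198; Var(ȳ) = 0.96062802·190.7/326 = 0.56193792.
Var(Ŷ) = 8280² · 0.56193792 = 3.8525565 × 10^7.
SE(Ŷ) = √(3.8525565 × 10^7) = 6207.

6207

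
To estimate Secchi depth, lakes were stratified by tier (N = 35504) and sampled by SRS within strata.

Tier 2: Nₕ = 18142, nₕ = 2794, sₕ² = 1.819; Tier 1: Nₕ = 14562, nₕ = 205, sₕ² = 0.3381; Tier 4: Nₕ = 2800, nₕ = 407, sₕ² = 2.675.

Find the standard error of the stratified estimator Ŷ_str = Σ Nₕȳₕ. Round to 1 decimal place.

755.1

Var(Ŷ_str) = Σₕ Nₕ²(1 − fₕ)sₕ²/nₕ.
Tier 2: 18142²·(1 − 2794/18142)·1.819/2794 = 181277.23.
Tier 1: 14562²·(1 − 205/14562)·0.3381/205 = 344806.97.
Tier 4: 2800²·(1 − 407/2800)·2.675/407 = 44038.256.
Sum = 570122.46.
SE = √(570122.46) = 755.1.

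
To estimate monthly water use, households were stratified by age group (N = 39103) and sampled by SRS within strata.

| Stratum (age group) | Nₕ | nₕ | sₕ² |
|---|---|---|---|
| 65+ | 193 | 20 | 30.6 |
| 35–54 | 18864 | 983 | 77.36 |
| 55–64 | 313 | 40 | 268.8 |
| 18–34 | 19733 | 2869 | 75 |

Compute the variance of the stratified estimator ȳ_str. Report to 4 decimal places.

0.0235

Var(ȳ_str) = Σₕ Wₕ²(1 − fₕ)sₕ²/nₕ with Wₕ = Nₕ/N, N = 39103.
65+: Wₕ = 0.00493568; term = 0.00493568²·(1 − 0.10362694)·30.6/20 = 3.3409862 × 10^-5.
35–54: Wₕ = 0.48241823; term = 0.48241823²·(1 − 0.05210984)·77.36/983 = 0.017360746.
55–64: Wₕ = 0.00800450; term = 0.00800450²·(1 − 0.12779553)·268.8/40 = 3.7553991 × 10^-4.
18–34: Wₕ = 0.50464159; term = 0.50464159²·(1 − 0.14539097)·75/2869 = 0.0056893712.
Sum = 0.023459067.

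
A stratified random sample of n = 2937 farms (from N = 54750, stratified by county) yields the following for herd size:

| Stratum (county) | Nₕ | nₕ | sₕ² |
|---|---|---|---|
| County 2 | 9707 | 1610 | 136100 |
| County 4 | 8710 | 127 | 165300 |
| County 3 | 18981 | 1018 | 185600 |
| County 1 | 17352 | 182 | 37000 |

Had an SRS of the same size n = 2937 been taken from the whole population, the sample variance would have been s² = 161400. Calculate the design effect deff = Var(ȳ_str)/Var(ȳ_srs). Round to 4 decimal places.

Var(ȳ_str) = Σ Wₕ²(1−fₕ)sₕ²/nₕ with Wₕ = Nₕ/54750:
  County 2: (9707/54750)²·(1−1610/9707)·136100/1610 = 2.2165277
  County 4: (8710/54750)²·(1−127/8710)·165300/127 = 32.46072
  County 3: (18981/54750)²·(1−1018/18981)·185600/1018 = 20.737667
  County 1: (17352/54750)²·(1−182/17352)·37000/182 = 20.206073
  → Var(ȳ_str) = 75.620988.
Var(ȳ_srs) = (1 − 2937/54750)·161400/2937 = 52.00609.
deff = 75.620988 / 52.00609 = 1.4541.

1.4541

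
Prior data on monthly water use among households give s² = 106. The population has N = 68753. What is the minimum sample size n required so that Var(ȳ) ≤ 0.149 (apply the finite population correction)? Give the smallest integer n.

Without fpc, n₀ = s²/D = 106/0.149 = 711.4094.
With fpc, (1 − n/N)·s²/n ≤ D requires n ≥ n₀/(1 + n₀/N) = 711.4094/(1 + 711.4094/68753) = 704.1236.
Rounding up, n = 705.

705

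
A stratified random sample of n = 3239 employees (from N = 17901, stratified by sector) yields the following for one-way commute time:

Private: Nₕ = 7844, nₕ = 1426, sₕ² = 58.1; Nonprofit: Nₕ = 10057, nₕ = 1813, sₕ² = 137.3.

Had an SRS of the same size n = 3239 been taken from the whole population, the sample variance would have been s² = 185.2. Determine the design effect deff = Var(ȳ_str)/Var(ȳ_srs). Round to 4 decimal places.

0.5551

Var(ȳ_str) = Σ Wₕ²(1−fₕ)sₕ²/nₕ with Wₕ = Nₕ/17901:
  Private: (7844/17901)²·(1−1426/7844)·58.1/1426 = 0.0064008746
  Nonprofit: (10057/17901)²·(1−1813/10057)·137.3/1813 = 0.019594067
  → Var(ȳ_str) = 0.025994942.
Var(ȳ_srs) = (1 − 3239/17901)·185.2/3239 = 0.046832351.
deff = 0.025994942 / 0.046832351 = 0.5551.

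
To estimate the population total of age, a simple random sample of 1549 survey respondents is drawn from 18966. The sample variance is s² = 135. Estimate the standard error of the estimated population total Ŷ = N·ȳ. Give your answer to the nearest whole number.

5366

Var(Ŷ) = N²·Var(ȳ) = N²·(1 − n/N)·s²/n.
f = 1549/18966 = 0.08167247; Var(ȳ) = 0.91832753·135/1549 = 0.080035001.
Var(Ŷ) = 18966² · 0.080035001 = 2.8789323 × 10^7.
SE(Ŷ) = √(2.8789323 × 10^7) = 5366.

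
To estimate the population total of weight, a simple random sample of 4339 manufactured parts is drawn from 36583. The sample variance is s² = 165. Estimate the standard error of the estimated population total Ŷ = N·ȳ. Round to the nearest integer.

6697

Var(Ŷ) = N²·Var(ȳ) = N²·(1 − n/N)·s²/n.
f = 4339/36583 = 0.11860700; Var(ȳ) = 0.88139300·165/4339 = 0.033516904.
Var(Ŷ) = 36583² · 0.033516904 = 4.4856205 × 10^7.
SE(Ŷ) = √(4.4856205 × 10^7) = 6697.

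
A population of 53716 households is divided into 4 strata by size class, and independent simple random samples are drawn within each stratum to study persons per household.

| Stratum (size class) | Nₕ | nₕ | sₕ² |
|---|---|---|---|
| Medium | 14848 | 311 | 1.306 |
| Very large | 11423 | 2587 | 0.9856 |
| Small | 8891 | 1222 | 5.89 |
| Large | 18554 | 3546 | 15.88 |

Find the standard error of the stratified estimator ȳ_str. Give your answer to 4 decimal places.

0.0296

Var(ȳ_str) = Σₕ Wₕ²(1 − fₕ)sₕ²/nₕ with Wₕ = Nₕ/N, N = 53716.
Medium: Wₕ = 0.27641671; term = 0.27641671²·(1 − 0.02094558)·1.306/311 = 3.1413636 × 10^-4.
Very large: Wₕ = 0.21265545; term = 0.21265545²·(1 − 0.22647291)·0.9856/2587 = 1.3327013 × 10^-5.
Small: Wₕ = 0.16551865; term = 0.16551865²·(1 − 0.13744236)·5.89/1222 = 1.1390062 × 10^-4.
Large: Wₕ = 0.34540919; term = 0.34540919²·(1 − 0.19111782)·15.88/3546 = 4.3218014 × 10^-4.
Sum = 8.7354413 × 10^-4.
SE = √(8.7354413 × 10^-4) = 0.0296.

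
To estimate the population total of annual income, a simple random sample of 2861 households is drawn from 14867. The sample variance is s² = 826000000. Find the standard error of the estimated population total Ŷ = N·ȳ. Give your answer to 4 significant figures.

Var(Ŷ) = N²·Var(ȳ) = N²·(1 − n/N)·s²/n.
f = 2861/14867 = 0.19243963; Var(ȳ) = 0.80756037·826000000/2861 = 233150.95.
Var(Ŷ) = 14867² · 233150.95 = 5.1532816 × 10^13.
SE(Ŷ) = √(5.1532816 × 10^13) = 7.179 × 10^6.

7.179 × 10^6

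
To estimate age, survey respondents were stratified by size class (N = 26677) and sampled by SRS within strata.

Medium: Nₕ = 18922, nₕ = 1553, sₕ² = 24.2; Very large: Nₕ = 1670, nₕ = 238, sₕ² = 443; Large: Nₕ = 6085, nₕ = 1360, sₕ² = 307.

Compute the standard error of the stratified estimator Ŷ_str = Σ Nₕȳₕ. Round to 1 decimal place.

4007.9

Var(Ŷ_str) = Σₕ Nₕ²(1 − fₕ)sₕ²/nₕ.
Medium: 18922²·(1 − 1553/18922)·24.2/1553 = 5.1213654 × 10^6.
Very large: 1670²·(1 − 238/1670)·443/238 = 4.4512938 × 10^6.
Large: 6085²·(1 − 1360/6085)·307/1360 = 6.4902565 × 10^6.
Sum = 1.6062916 × 10^7.
SE = √(1.6062916 × 10^7) = 4007.9.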